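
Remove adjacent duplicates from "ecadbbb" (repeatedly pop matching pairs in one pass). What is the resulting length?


Input: ecadbbb
Stack-based adjacent duplicate removal:
  Read 'e': push. Stack: e
  Read 'c': push. Stack: ec
  Read 'a': push. Stack: eca
  Read 'd': push. Stack: ecad
  Read 'b': push. Stack: ecadb
  Read 'b': matches stack top 'b' => pop. Stack: ecad
  Read 'b': push. Stack: ecadb
Final stack: "ecadb" (length 5)

5


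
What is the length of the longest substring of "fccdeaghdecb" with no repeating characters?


Input: "fccdeaghdecb"
Sliding window (track last position of each char):
  Position 0 ('f'): window [0,0] length 1 -- new best
  Position 1 ('c'): window [0,1] length 2 -- new best
  Position 2 ('c'): repeat (last at 1), move window start to 2
  Position 2 ('c'): window [2,2] length 1
  Position 3 ('d'): window [2,3] length 2
  Position 4 ('e'): window [2,4] length 3 -- new best
  Position 5 ('a'): window [2,5] length 4 -- new best
  Position 6 ('g'): window [2,6] length 5 -- new best
  Position 7 ('h'): window [2,7] length 6 -- new best
  Position 8 ('d'): repeat (last at 3), move window start to 4
  Position 8 ('d'): window [4,8] length 5
  Position 9 ('e'): repeat (last at 4), move window start to 5
  Position 9 ('e'): window [5,9] length 5
  Position 10 ('c'): window [5,10] length 6
  Position 11 ('b'): window [5,11] length 7 -- new best
Longest substring with no repeats: "aghdecb" with length 7

7


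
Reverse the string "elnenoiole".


Input: elnenoiole
Reading characters right to left:
  Position 9: 'e'
  Position 8: 'l'
  Position 7: 'o'
  Position 6: 'i'
  Position 5: 'o'
  Position 4: 'n'
  Position 3: 'e'
  Position 2: 'n'
  Position 1: 'l'
  Position 0: 'e'
Reversed: eloionenle

eloionenle


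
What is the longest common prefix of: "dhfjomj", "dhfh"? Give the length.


Words: dhfjomj, dhfh
  Position 0: all 'd' => match
  Position 1: all 'h' => match
  Position 2: all 'f' => match
  Position 3: ('j', 'h') => mismatch, stop
LCP = "dhf" (length 3)

3


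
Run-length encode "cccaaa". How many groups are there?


Input: cccaaa
Scanning for consecutive runs:
  Group 1: 'c' x 3 (positions 0-2)
  Group 2: 'a' x 3 (positions 3-5)
Total groups: 2

2


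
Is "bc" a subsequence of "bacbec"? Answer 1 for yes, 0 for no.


Check if "bc" is a subsequence of "bacbec"
Greedy scan:
  Position 0 ('b'): matches sub[0] = 'b'
  Position 1 ('a'): no match needed
  Position 2 ('c'): matches sub[1] = 'c'
  Position 3 ('b'): no match needed
  Position 4 ('e'): no match needed
  Position 5 ('c'): no match needed
All 2 characters matched => is a subsequence

1


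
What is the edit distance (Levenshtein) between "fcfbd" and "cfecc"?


Computing edit distance: "fcfbd" -> "cfecc"
DP table:
           c    f    e    c    c
      0    1    2    3    4    5
  f   1    1    1    2    3    4
  c   2    1    2    2    2    3
  f   3    2    1    2    3    3
  b   4    3    2    2    3    4
  d   5    4    3    3    3    4
Edit distance = dp[5][5] = 4

4


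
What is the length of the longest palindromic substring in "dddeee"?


Input: "dddeee"
Checking substrings for palindromes:
  [0:3] "ddd" (len 3) => palindrome
  [3:6] "eee" (len 3) => palindrome
  [0:2] "dd" (len 2) => palindrome
  [1:3] "dd" (len 2) => palindrome
  [3:5] "ee" (len 2) => palindrome
  [4:6] "ee" (len 2) => palindrome
Longest palindromic substring: "ddd" with length 3

3


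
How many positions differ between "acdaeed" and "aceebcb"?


Comparing "acdaeed" and "aceebcb" position by position:
  Position 0: 'a' vs 'a' => same
  Position 1: 'c' vs 'c' => same
  Position 2: 'd' vs 'e' => DIFFER
  Position 3: 'a' vs 'e' => DIFFER
  Position 4: 'e' vs 'b' => DIFFER
  Position 5: 'e' vs 'c' => DIFFER
  Position 6: 'd' vs 'b' => DIFFER
Positions that differ: 5

5


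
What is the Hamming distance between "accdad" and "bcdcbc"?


Comparing "accdad" and "bcdcbc" position by position:
  Position 0: 'a' vs 'b' => differ
  Position 1: 'c' vs 'c' => same
  Position 2: 'c' vs 'd' => differ
  Position 3: 'd' vs 'c' => differ
  Position 4: 'a' vs 'b' => differ
  Position 5: 'd' vs 'c' => differ
Total differences (Hamming distance): 5

5


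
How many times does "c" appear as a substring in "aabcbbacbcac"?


Searching for "c" in "aabcbbacbcac"
Scanning each position:
  Position 0: "a" => no
  Position 1: "a" => no
  Position 2: "b" => no
  Position 3: "c" => MATCH
  Position 4: "b" => no
  Position 5: "b" => no
  Position 6: "a" => no
  Position 7: "c" => MATCH
  Position 8: "b" => no
  Position 9: "c" => MATCH
  Position 10: "a" => no
  Position 11: "c" => MATCH
Total occurrences: 4

4


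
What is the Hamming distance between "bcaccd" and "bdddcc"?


Comparing "bcaccd" and "bdddcc" position by position:
  Position 0: 'b' vs 'b' => same
  Position 1: 'c' vs 'd' => differ
  Position 2: 'a' vs 'd' => differ
  Position 3: 'c' vs 'd' => differ
  Position 4: 'c' vs 'c' => same
  Position 5: 'd' vs 'c' => differ
Total differences (Hamming distance): 4

4


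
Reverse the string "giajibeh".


Input: giajibeh
Reading characters right to left:
  Position 7: 'h'
  Position 6: 'e'
  Position 5: 'b'
  Position 4: 'i'
  Position 3: 'j'
  Position 2: 'a'
  Position 1: 'i'
  Position 0: 'g'
Reversed: hebijaig

hebijaig


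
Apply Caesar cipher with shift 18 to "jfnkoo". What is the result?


Caesar cipher: shift "jfnkoo" by 18
  'j' (pos 9) + 18 = pos 1 = 'b'
  'f' (pos 5) + 18 = pos 23 = 'x'
  'n' (pos 13) + 18 = pos 5 = 'f'
  'k' (pos 10) + 18 = pos 2 = 'c'
  'o' (pos 14) + 18 = pos 6 = 'g'
  'o' (pos 14) + 18 = pos 6 = 'g'
Result: bxfcgg

bxfcgg


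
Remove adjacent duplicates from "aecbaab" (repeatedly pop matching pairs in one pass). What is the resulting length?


Input: aecbaab
Stack-based adjacent duplicate removal:
  Read 'a': push. Stack: a
  Read 'e': push. Stack: ae
  Read 'c': push. Stack: aec
  Read 'b': push. Stack: aecb
  Read 'a': push. Stack: aecba
  Read 'a': matches stack top 'a' => pop. Stack: aecb
  Read 'b': matches stack top 'b' => pop. Stack: aec
Final stack: "aec" (length 3)

3


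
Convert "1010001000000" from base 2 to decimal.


Input: "1010001000000" in base 2
Positional expansion:
  Digit '1' (value 1) x 2^12 = 4096
  Digit '0' (value 0) x 2^11 = 0
  Digit '1' (value 1) x 2^10 = 1024
  Digit '0' (value 0) x 2^9 = 0
  Digit '0' (value 0) x 2^8 = 0
  Digit '0' (value 0) x 2^7 = 0
  Digit '1' (value 1) x 2^6 = 64
  Digit '0' (value 0) x 2^5 = 0
  Digit '0' (value 0) x 2^4 = 0
  Digit '0' (value 0) x 2^3 = 0
  Digit '0' (value 0) x 2^2 = 0
  Digit '0' (value 0) x 2^1 = 0
  Digit '0' (value 0) x 2^0 = 0
Sum = 5184

5184


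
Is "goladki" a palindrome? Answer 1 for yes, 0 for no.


Input: goladki
Reversed: ikdalog
  Compare pos 0 ('g') with pos 6 ('i'): MISMATCH
  Compare pos 1 ('o') with pos 5 ('k'): MISMATCH
  Compare pos 2 ('l') with pos 4 ('d'): MISMATCH
Result: not a palindrome

0


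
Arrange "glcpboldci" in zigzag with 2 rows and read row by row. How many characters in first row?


Zigzag "glcpboldci" into 2 rows:
Placing characters:
  'g' => row 0
  'l' => row 1
  'c' => row 0
  'p' => row 1
  'b' => row 0
  'o' => row 1
  'l' => row 0
  'd' => row 1
  'c' => row 0
  'i' => row 1
Rows:
  Row 0: "gcblc"
  Row 1: "lpodi"
First row length: 5

5


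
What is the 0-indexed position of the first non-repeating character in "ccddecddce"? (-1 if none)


Input: ccddecddce
Character frequencies:
  'c': 4
  'd': 4
  'e': 2
Scanning left to right for freq == 1:
  Position 0 ('c'): freq=4, skip
  Position 1 ('c'): freq=4, skip
  Position 2 ('d'): freq=4, skip
  Position 3 ('d'): freq=4, skip
  Position 4 ('e'): freq=2, skip
  Position 5 ('c'): freq=4, skip
  Position 6 ('d'): freq=4, skip
  Position 7 ('d'): freq=4, skip
  Position 8 ('c'): freq=4, skip
  Position 9 ('e'): freq=2, skip
  No unique character found => answer = -1

-1


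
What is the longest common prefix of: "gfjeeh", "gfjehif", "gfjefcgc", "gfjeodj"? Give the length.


Words: gfjeeh, gfjehif, gfjefcgc, gfjeodj
  Position 0: all 'g' => match
  Position 1: all 'f' => match
  Position 2: all 'j' => match
  Position 3: all 'e' => match
  Position 4: ('e', 'h', 'f', 'o') => mismatch, stop
LCP = "gfje" (length 4)

4


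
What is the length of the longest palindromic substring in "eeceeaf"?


Input: "eeceeaf"
Checking substrings for palindromes:
  [0:5] "eecee" (len 5) => palindrome
  [1:4] "ece" (len 3) => palindrome
  [0:2] "ee" (len 2) => palindrome
  [3:5] "ee" (len 2) => palindrome
Longest palindromic substring: "eecee" with length 5

5


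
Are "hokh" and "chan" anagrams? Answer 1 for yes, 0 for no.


Strings: "hokh", "chan"
Sorted first:  hhko
Sorted second: achn
Differ at position 0: 'h' vs 'a' => not anagrams

0


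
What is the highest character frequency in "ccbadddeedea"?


Input: ccbadddeedea
Character counts:
  'a': 2
  'b': 1
  'c': 2
  'd': 4
  'e': 3
Maximum frequency: 4

4


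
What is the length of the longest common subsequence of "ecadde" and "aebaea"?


LCS of "ecadde" and "aebaea"
DP table:
           a    e    b    a    e    a
      0    0    0    0    0    0    0
  e   0    0    1    1    1    1    1
  c   0    0    1    1    1    1    1
  a   0    1    1    1    2    2    2
  d   0    1    1    1    2    2    2
  d   0    1    1    1    2    2    2
  e   0    1    2    2    2    3    3
LCS length = dp[6][6] = 3

3


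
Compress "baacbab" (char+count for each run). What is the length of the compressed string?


Input: baacbab
Runs:
  'b' x 1 => "b1"
  'a' x 2 => "a2"
  'c' x 1 => "c1"
  'b' x 1 => "b1"
  'a' x 1 => "a1"
  'b' x 1 => "b1"
Compressed: "b1a2c1b1a1b1"
Compressed length: 12

12


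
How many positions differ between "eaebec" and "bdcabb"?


Comparing "eaebec" and "bdcabb" position by position:
  Position 0: 'e' vs 'b' => DIFFER
  Position 1: 'a' vs 'd' => DIFFER
  Position 2: 'e' vs 'c' => DIFFER
  Position 3: 'b' vs 'a' => DIFFER
  Position 4: 'e' vs 'b' => DIFFER
  Position 5: 'c' vs 'b' => DIFFER
Positions that differ: 6

6


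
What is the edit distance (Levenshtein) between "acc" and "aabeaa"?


Computing edit distance: "acc" -> "aabeaa"
DP table:
           a    a    b    e    a    a
      0    1    2    3    4    5    6
  a   1    0    1    2    3    4    5
  c   2    1    1    2    3    4    5
  c   3    2    2    2    3    4    5
Edit distance = dp[3][6] = 5

5


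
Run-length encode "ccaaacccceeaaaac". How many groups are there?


Input: ccaaacccceeaaaac
Scanning for consecutive runs:
  Group 1: 'c' x 2 (positions 0-1)
  Group 2: 'a' x 3 (positions 2-4)
  Group 3: 'c' x 4 (positions 5-8)
  Group 4: 'e' x 2 (positions 9-10)
  Group 5: 'a' x 4 (positions 11-14)
  Group 6: 'c' x 1 (positions 15-15)
Total groups: 6

6


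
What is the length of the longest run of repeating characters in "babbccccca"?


Input: "babbccccca"
Scanning for longest run:
  Position 1 ('a'): new char, reset run to 1
  Position 2 ('b'): new char, reset run to 1
  Position 3 ('b'): continues run of 'b', length=2
  Position 4 ('c'): new char, reset run to 1
  Position 5 ('c'): continues run of 'c', length=2
  Position 6 ('c'): continues run of 'c', length=3
  Position 7 ('c'): continues run of 'c', length=4
  Position 8 ('c'): continues run of 'c', length=5
  Position 9 ('a'): new char, reset run to 1
Longest run: 'c' with length 5

5


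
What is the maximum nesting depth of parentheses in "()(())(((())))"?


Input: "()(())(((())))"
Tracking depth:
  Position 0 '(': depth becomes 1
  Position 1 ')': depth becomes 0
  Position 2 '(': depth becomes 1
  Position 3 '(': depth becomes 2
  Position 4 ')': depth becomes 1
  Position 5 ')': depth becomes 0
  Position 6 '(': depth becomes 1
  Position 7 '(': depth becomes 2
  Position 8 '(': depth becomes 3
  Position 9 '(': depth becomes 4
  Position 10 ')': depth becomes 3
  Position 11 ')': depth becomes 2
  Position 12 ')': depth becomes 1
  Position 13 ')': depth becomes 0
Maximum depth reached: 4

4


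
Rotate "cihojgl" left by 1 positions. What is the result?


Input: "cihojgl", rotate left by 1
First 1 characters: "c"
Remaining characters: "ihojgl"
Concatenate remaining + first: "ihojgl" + "c" = "ihojglc"

ihojglc


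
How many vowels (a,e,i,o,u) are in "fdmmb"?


Input: fdmmb
Checking each character:
  'f' at position 0: consonant
  'd' at position 1: consonant
  'm' at position 2: consonant
  'm' at position 3: consonant
  'b' at position 4: consonant
Total vowels: 0

0


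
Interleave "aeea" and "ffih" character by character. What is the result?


Interleaving "aeea" and "ffih":
  Position 0: 'a' from first, 'f' from second => "af"
  Position 1: 'e' from first, 'f' from second => "ef"
  Position 2: 'e' from first, 'i' from second => "ei"
  Position 3: 'a' from first, 'h' from second => "ah"
Result: afefeiah

afefeiah


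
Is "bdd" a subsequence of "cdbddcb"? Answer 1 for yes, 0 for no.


Check if "bdd" is a subsequence of "cdbddcb"
Greedy scan:
  Position 0 ('c'): no match needed
  Position 1 ('d'): no match needed
  Position 2 ('b'): matches sub[0] = 'b'
  Position 3 ('d'): matches sub[1] = 'd'
  Position 4 ('d'): matches sub[2] = 'd'
  Position 5 ('c'): no match needed
  Position 6 ('b'): no match needed
All 3 characters matched => is a subsequence

1


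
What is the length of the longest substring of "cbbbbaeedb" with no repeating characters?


Input: "cbbbbaeedb"
Sliding window (track last position of each char):
  Position 0 ('c'): window [0,0] length 1 -- new best
  Position 1 ('b'): window [0,1] length 2 -- new best
  Position 2 ('b'): repeat (last at 1), move window start to 2
  Position 2 ('b'): window [2,2] length 1
  Position 3 ('b'): repeat (last at 2), move window start to 3
  Position 3 ('b'): window [3,3] length 1
  Position 4 ('b'): repeat (last at 3), move window start to 4
  Position 4 ('b'): window [4,4] length 1
  Position 5 ('a'): window [4,5] length 2
  Position 6 ('e'): window [4,6] length 3 -- new best
  Position 7 ('e'): repeat (last at 6), move window start to 7
  Position 7 ('e'): window [7,7] length 1
  Position 8 ('d'): window [7,8] length 2
  Position 9 ('b'): window [7,9] length 3
Longest substring with no repeats: "bae" with length 3

3


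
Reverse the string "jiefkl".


Input: jiefkl
Reading characters right to left:
  Position 5: 'l'
  Position 4: 'k'
  Position 3: 'f'
  Position 2: 'e'
  Position 1: 'i'
  Position 0: 'j'
Reversed: lkfeij

lkfeij


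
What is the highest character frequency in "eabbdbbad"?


Input: eabbdbbad
Character counts:
  'a': 2
  'b': 4
  'd': 2
  'e': 1
Maximum frequency: 4

4


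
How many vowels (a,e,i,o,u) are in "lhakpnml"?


Input: lhakpnml
Checking each character:
  'l' at position 0: consonant
  'h' at position 1: consonant
  'a' at position 2: vowel (running total: 1)
  'k' at position 3: consonant
  'p' at position 4: consonant
  'n' at position 5: consonant
  'm' at position 6: consonant
  'l' at position 7: consonant
Total vowels: 1

1


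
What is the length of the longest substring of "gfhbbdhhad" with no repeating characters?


Input: "gfhbbdhhad"
Sliding window (track last position of each char):
  Position 0 ('g'): window [0,0] length 1 -- new best
  Position 1 ('f'): window [0,1] length 2 -- new best
  Position 2 ('h'): window [0,2] length 3 -- new best
  Position 3 ('b'): window [0,3] length 4 -- new best
  Position 4 ('b'): repeat (last at 3), move window start to 4
  Position 4 ('b'): window [4,4] length 1
  Position 5 ('d'): window [4,5] length 2
  Position 6 ('h'): window [4,6] length 3
  Position 7 ('h'): repeat (last at 6), move window start to 7
  Position 7 ('h'): window [7,7] length 1
  Position 8 ('a'): window [7,8] length 2
  Position 9 ('d'): window [7,9] length 3
Longest substring with no repeats: "gfhb" with length 4

4


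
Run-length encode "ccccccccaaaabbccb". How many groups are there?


Input: ccccccccaaaabbccb
Scanning for consecutive runs:
  Group 1: 'c' x 8 (positions 0-7)
  Group 2: 'a' x 4 (positions 8-11)
  Group 3: 'b' x 2 (positions 12-13)
  Group 4: 'c' x 2 (positions 14-15)
  Group 5: 'b' x 1 (positions 16-16)
Total groups: 5

5


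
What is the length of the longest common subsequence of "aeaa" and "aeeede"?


LCS of "aeaa" and "aeeede"
DP table:
           a    e    e    e    d    e
      0    0    0    0    0    0    0
  a   0    1    1    1    1    1    1
  e   0    1    2    2    2    2    2
  a   0    1    2    2    2    2    2
  a   0    1    2    2    2    2    2
LCS length = dp[4][6] = 2

2


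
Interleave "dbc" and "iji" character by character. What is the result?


Interleaving "dbc" and "iji":
  Position 0: 'd' from first, 'i' from second => "di"
  Position 1: 'b' from first, 'j' from second => "bj"
  Position 2: 'c' from first, 'i' from second => "ci"
Result: dibjci

dibjci


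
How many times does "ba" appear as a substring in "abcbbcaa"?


Searching for "ba" in "abcbbcaa"
Scanning each position:
  Position 0: "ab" => no
  Position 1: "bc" => no
  Position 2: "cb" => no
  Position 3: "bb" => no
  Position 4: "bc" => no
  Position 5: "ca" => no
  Position 6: "aa" => no
Total occurrences: 0

0


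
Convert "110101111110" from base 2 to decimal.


Input: "110101111110" in base 2
Positional expansion:
  Digit '1' (value 1) x 2^11 = 2048
  Digit '1' (value 1) x 2^10 = 1024
  Digit '0' (value 0) x 2^9 = 0
  Digit '1' (value 1) x 2^8 = 256
  Digit '0' (value 0) x 2^7 = 0
  Digit '1' (value 1) x 2^6 = 64
  Digit '1' (value 1) x 2^5 = 32
  Digit '1' (value 1) x 2^4 = 16
  Digit '1' (value 1) x 2^3 = 8
  Digit '1' (value 1) x 2^2 = 4
  Digit '1' (value 1) x 2^1 = 2
  Digit '0' (value 0) x 2^0 = 0
Sum = 3454

3454


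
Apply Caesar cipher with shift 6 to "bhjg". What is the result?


Caesar cipher: shift "bhjg" by 6
  'b' (pos 1) + 6 = pos 7 = 'h'
  'h' (pos 7) + 6 = pos 13 = 'n'
  'j' (pos 9) + 6 = pos 15 = 'p'
  'g' (pos 6) + 6 = pos 12 = 'm'
Result: hnpm

hnpm


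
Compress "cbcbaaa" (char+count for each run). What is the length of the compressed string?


Input: cbcbaaa
Runs:
  'c' x 1 => "c1"
  'b' x 1 => "b1"
  'c' x 1 => "c1"
  'b' x 1 => "b1"
  'a' x 3 => "a3"
Compressed: "c1b1c1b1a3"
Compressed length: 10

10


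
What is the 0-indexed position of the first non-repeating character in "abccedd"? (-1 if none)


Input: abccedd
Character frequencies:
  'a': 1
  'b': 1
  'c': 2
  'd': 2
  'e': 1
Scanning left to right for freq == 1:
  Position 0 ('a'): unique! => answer = 0

0


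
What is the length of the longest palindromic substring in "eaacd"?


Input: "eaacd"
Checking substrings for palindromes:
  [1:3] "aa" (len 2) => palindrome
Longest palindromic substring: "aa" with length 2

2


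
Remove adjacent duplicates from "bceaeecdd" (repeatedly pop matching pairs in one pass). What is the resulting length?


Input: bceaeecdd
Stack-based adjacent duplicate removal:
  Read 'b': push. Stack: b
  Read 'c': push. Stack: bc
  Read 'e': push. Stack: bce
  Read 'a': push. Stack: bcea
  Read 'e': push. Stack: bceae
  Read 'e': matches stack top 'e' => pop. Stack: bcea
  Read 'c': push. Stack: bceac
  Read 'd': push. Stack: bceacd
  Read 'd': matches stack top 'd' => pop. Stack: bceac
Final stack: "bceac" (length 5)

5


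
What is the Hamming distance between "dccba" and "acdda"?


Comparing "dccba" and "acdda" position by position:
  Position 0: 'd' vs 'a' => differ
  Position 1: 'c' vs 'c' => same
  Position 2: 'c' vs 'd' => differ
  Position 3: 'b' vs 'd' => differ
  Position 4: 'a' vs 'a' => same
Total differences (Hamming distance): 3

3


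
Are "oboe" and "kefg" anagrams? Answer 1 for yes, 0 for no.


Strings: "oboe", "kefg"
Sorted first:  beoo
Sorted second: efgk
Differ at position 0: 'b' vs 'e' => not anagrams

0


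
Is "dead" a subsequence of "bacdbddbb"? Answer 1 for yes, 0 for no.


Check if "dead" is a subsequence of "bacdbddbb"
Greedy scan:
  Position 0 ('b'): no match needed
  Position 1 ('a'): no match needed
  Position 2 ('c'): no match needed
  Position 3 ('d'): matches sub[0] = 'd'
  Position 4 ('b'): no match needed
  Position 5 ('d'): no match needed
  Position 6 ('d'): no match needed
  Position 7 ('b'): no match needed
  Position 8 ('b'): no match needed
Only matched 1/4 characters => not a subsequence

0


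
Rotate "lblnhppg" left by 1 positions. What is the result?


Input: "lblnhppg", rotate left by 1
First 1 characters: "l"
Remaining characters: "blnhppg"
Concatenate remaining + first: "blnhppg" + "l" = "blnhppgl"

blnhppgl


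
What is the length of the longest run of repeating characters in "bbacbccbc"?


Input: "bbacbccbc"
Scanning for longest run:
  Position 1 ('b'): continues run of 'b', length=2
  Position 2 ('a'): new char, reset run to 1
  Position 3 ('c'): new char, reset run to 1
  Position 4 ('b'): new char, reset run to 1
  Position 5 ('c'): new char, reset run to 1
  Position 6 ('c'): continues run of 'c', length=2
  Position 7 ('b'): new char, reset run to 1
  Position 8 ('c'): new char, reset run to 1
Longest run: 'b' with length 2

2


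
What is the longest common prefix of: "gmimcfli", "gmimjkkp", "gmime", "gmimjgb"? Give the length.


Words: gmimcfli, gmimjkkp, gmime, gmimjgb
  Position 0: all 'g' => match
  Position 1: all 'm' => match
  Position 2: all 'i' => match
  Position 3: all 'm' => match
  Position 4: ('c', 'j', 'e', 'j') => mismatch, stop
LCP = "gmim" (length 4)

4


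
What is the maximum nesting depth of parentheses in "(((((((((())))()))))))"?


Input: "(((((((((())))()))))))"
Tracking depth:
  Position 0 '(': depth becomes 1
  Position 1 '(': depth becomes 2
  Position 2 '(': depth becomes 3
  Position 3 '(': depth becomes 4
  Position 4 '(': depth becomes 5
  Position 5 '(': depth becomes 6
  Position 6 '(': depth becomes 7
  Position 7 '(': depth becomes 8
  Position 8 '(': depth becomes 9
  Position 9 '(': depth becomes 10
  Position 10 ')': depth becomes 9
  Position 11 ')': depth becomes 8
  Position 12 ')': depth becomes 7
  Position 13 ')': depth becomes 6
  Position 14 '(': depth becomes 7
  Position 15 ')': depth becomes 6
  Position 16 ')': depth becomes 5
  Position 17 ')': depth becomes 4
  Position 18 ')': depth becomes 3
  Position 19 ')': depth becomes 2
  Position 20 ')': depth becomes 1
  Position 21 ')': depth becomes 0
Maximum depth reached: 10

10


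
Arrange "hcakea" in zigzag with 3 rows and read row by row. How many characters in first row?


Zigzag "hcakea" into 3 rows:
Placing characters:
  'h' => row 0
  'c' => row 1
  'a' => row 2
  'k' => row 1
  'e' => row 0
  'a' => row 1
Rows:
  Row 0: "he"
  Row 1: "cka"
  Row 2: "a"
First row length: 2

2


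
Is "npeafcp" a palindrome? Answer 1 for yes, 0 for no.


Input: npeafcp
Reversed: pcfaepn
  Compare pos 0 ('n') with pos 6 ('p'): MISMATCH
  Compare pos 1 ('p') with pos 5 ('c'): MISMATCH
  Compare pos 2 ('e') with pos 4 ('f'): MISMATCH
Result: not a palindrome

0


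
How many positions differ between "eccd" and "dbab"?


Comparing "eccd" and "dbab" position by position:
  Position 0: 'e' vs 'd' => DIFFER
  Position 1: 'c' vs 'b' => DIFFER
  Position 2: 'c' vs 'a' => DIFFER
  Position 3: 'd' vs 'b' => DIFFER
Positions that differ: 4

4


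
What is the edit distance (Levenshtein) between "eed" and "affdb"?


Computing edit distance: "eed" -> "affdb"
DP table:
           a    f    f    d    b
      0    1    2    3    4    5
  e   1    1    2    3    4    5
  e   2    2    2    3    4    5
  d   3    3    3    3    3    4
Edit distance = dp[3][5] = 4

4


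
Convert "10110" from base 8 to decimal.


Input: "10110" in base 8
Positional expansion:
  Digit '1' (value 1) x 8^4 = 4096
  Digit '0' (value 0) x 8^3 = 0
  Digit '1' (value 1) x 8^2 = 64
  Digit '1' (value 1) x 8^1 = 8
  Digit '0' (value 0) x 8^0 = 0
Sum = 4168

4168


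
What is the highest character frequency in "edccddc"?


Input: edccddc
Character counts:
  'c': 3
  'd': 3
  'e': 1
Maximum frequency: 3

3


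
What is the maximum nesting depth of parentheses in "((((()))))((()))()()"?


Input: "((((()))))((()))()()"
Tracking depth:
  Position 0 '(': depth becomes 1
  Position 1 '(': depth becomes 2
  Position 2 '(': depth becomes 3
  Position 3 '(': depth becomes 4
  Position 4 '(': depth becomes 5
  Position 5 ')': depth becomes 4
  Position 6 ')': depth becomes 3
  Position 7 ')': depth becomes 2
  Position 8 ')': depth becomes 1
  Position 9 ')': depth becomes 0
  Position 10 '(': depth becomes 1
  Position 11 '(': depth becomes 2
  Position 12 '(': depth becomes 3
  Position 13 ')': depth becomes 2
  Position 14 ')': depth becomes 1
  Position 15 ')': depth becomes 0
  Position 16 '(': depth becomes 1
  Position 17 ')': depth becomes 0
  Position 18 '(': depth becomes 1
  Position 19 ')': depth becomes 0
Maximum depth reached: 5

5


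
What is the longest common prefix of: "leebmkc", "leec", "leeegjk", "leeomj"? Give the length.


Words: leebmkc, leec, leeegjk, leeomj
  Position 0: all 'l' => match
  Position 1: all 'e' => match
  Position 2: all 'e' => match
  Position 3: ('b', 'c', 'e', 'o') => mismatch, stop
LCP = "lee" (length 3)

3


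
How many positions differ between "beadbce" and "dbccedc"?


Comparing "beadbce" and "dbccedc" position by position:
  Position 0: 'b' vs 'd' => DIFFER
  Position 1: 'e' vs 'b' => DIFFER
  Position 2: 'a' vs 'c' => DIFFER
  Position 3: 'd' vs 'c' => DIFFER
  Position 4: 'b' vs 'e' => DIFFER
  Position 5: 'c' vs 'd' => DIFFER
  Position 6: 'e' vs 'c' => DIFFER
Positions that differ: 7

7


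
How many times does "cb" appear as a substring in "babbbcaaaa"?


Searching for "cb" in "babbbcaaaa"
Scanning each position:
  Position 0: "ba" => no
  Position 1: "ab" => no
  Position 2: "bb" => no
  Position 3: "bb" => no
  Position 4: "bc" => no
  Position 5: "ca" => no
  Position 6: "aa" => no
  Position 7: "aa" => no
  Position 8: "aa" => no
Total occurrences: 0

0


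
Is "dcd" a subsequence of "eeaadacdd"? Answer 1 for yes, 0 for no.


Check if "dcd" is a subsequence of "eeaadacdd"
Greedy scan:
  Position 0 ('e'): no match needed
  Position 1 ('e'): no match needed
  Position 2 ('a'): no match needed
  Position 3 ('a'): no match needed
  Position 4 ('d'): matches sub[0] = 'd'
  Position 5 ('a'): no match needed
  Position 6 ('c'): matches sub[1] = 'c'
  Position 7 ('d'): matches sub[2] = 'd'
  Position 8 ('d'): no match needed
All 3 characters matched => is a subsequence

1


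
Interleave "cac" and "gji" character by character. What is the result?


Interleaving "cac" and "gji":
  Position 0: 'c' from first, 'g' from second => "cg"
  Position 1: 'a' from first, 'j' from second => "aj"
  Position 2: 'c' from first, 'i' from second => "ci"
Result: cgajci

cgajci


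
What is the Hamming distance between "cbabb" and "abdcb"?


Comparing "cbabb" and "abdcb" position by position:
  Position 0: 'c' vs 'a' => differ
  Position 1: 'b' vs 'b' => same
  Position 2: 'a' vs 'd' => differ
  Position 3: 'b' vs 'c' => differ
  Position 4: 'b' vs 'b' => same
Total differences (Hamming distance): 3

3


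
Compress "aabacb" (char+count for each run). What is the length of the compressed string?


Input: aabacb
Runs:
  'a' x 2 => "a2"
  'b' x 1 => "b1"
  'a' x 1 => "a1"
  'c' x 1 => "c1"
  'b' x 1 => "b1"
Compressed: "a2b1a1c1b1"
Compressed length: 10

10


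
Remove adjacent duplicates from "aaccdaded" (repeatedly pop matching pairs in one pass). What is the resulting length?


Input: aaccdaded
Stack-based adjacent duplicate removal:
  Read 'a': push. Stack: a
  Read 'a': matches stack top 'a' => pop. Stack: (empty)
  Read 'c': push. Stack: c
  Read 'c': matches stack top 'c' => pop. Stack: (empty)
  Read 'd': push. Stack: d
  Read 'a': push. Stack: da
  Read 'd': push. Stack: dad
  Read 'e': push. Stack: dade
  Read 'd': push. Stack: daded
Final stack: "daded" (length 5)

5


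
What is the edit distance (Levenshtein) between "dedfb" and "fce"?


Computing edit distance: "dedfb" -> "fce"
DP table:
           f    c    e
      0    1    2    3
  d   1    1    2    3
  e   2    2    2    2
  d   3    3    3    3
  f   4    3    4    4
  b   5    4    4    5
Edit distance = dp[5][3] = 5

5


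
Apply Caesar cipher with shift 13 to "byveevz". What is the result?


Caesar cipher: shift "byveevz" by 13
  'b' (pos 1) + 13 = pos 14 = 'o'
  'y' (pos 24) + 13 = pos 11 = 'l'
  'v' (pos 21) + 13 = pos 8 = 'i'
  'e' (pos 4) + 13 = pos 17 = 'r'
  'e' (pos 4) + 13 = pos 17 = 'r'
  'v' (pos 21) + 13 = pos 8 = 'i'
  'z' (pos 25) + 13 = pos 12 = 'm'
Result: olirrim

olirrim


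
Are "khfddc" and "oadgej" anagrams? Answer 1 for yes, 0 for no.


Strings: "khfddc", "oadgej"
Sorted first:  cddfhk
Sorted second: adegjo
Differ at position 0: 'c' vs 'a' => not anagrams

0


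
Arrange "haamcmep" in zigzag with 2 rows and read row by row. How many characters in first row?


Zigzag "haamcmep" into 2 rows:
Placing characters:
  'h' => row 0
  'a' => row 1
  'a' => row 0
  'm' => row 1
  'c' => row 0
  'm' => row 1
  'e' => row 0
  'p' => row 1
Rows:
  Row 0: "hace"
  Row 1: "ammp"
First row length: 4

4


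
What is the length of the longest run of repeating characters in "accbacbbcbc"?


Input: "accbacbbcbc"
Scanning for longest run:
  Position 1 ('c'): new char, reset run to 1
  Position 2 ('c'): continues run of 'c', length=2
  Position 3 ('b'): new char, reset run to 1
  Position 4 ('a'): new char, reset run to 1
  Position 5 ('c'): new char, reset run to 1
  Position 6 ('b'): new char, reset run to 1
  Position 7 ('b'): continues run of 'b', length=2
  Position 8 ('c'): new char, reset run to 1
  Position 9 ('b'): new char, reset run to 1
  Position 10 ('c'): new char, reset run to 1
Longest run: 'c' with length 2

2


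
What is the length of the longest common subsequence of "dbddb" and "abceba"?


LCS of "dbddb" and "abceba"
DP table:
           a    b    c    e    b    a
      0    0    0    0    0    0    0
  d   0    0    0    0    0    0    0
  b   0    0    1    1    1    1    1
  d   0    0    1    1    1    1    1
  d   0    0    1    1    1    1    1
  b   0    0    1    1    1    2    2
LCS length = dp[5][6] = 2

2


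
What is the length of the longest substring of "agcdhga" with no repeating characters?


Input: "agcdhga"
Sliding window (track last position of each char):
  Position 0 ('a'): window [0,0] length 1 -- new best
  Position 1 ('g'): window [0,1] length 2 -- new best
  Position 2 ('c'): window [0,2] length 3 -- new best
  Position 3 ('d'): window [0,3] length 4 -- new best
  Position 4 ('h'): window [0,4] length 5 -- new best
  Position 5 ('g'): repeat (last at 1), move window start to 2
  Position 5 ('g'): window [2,5] length 4
  Position 6 ('a'): window [2,6] length 5
Longest substring with no repeats: "agcdh" with length 5

5


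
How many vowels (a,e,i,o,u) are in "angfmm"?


Input: angfmm
Checking each character:
  'a' at position 0: vowel (running total: 1)
  'n' at position 1: consonant
  'g' at position 2: consonant
  'f' at position 3: consonant
  'm' at position 4: consonant
  'm' at position 5: consonant
Total vowels: 1

1


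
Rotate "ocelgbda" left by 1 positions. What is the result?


Input: "ocelgbda", rotate left by 1
First 1 characters: "o"
Remaining characters: "celgbda"
Concatenate remaining + first: "celgbda" + "o" = "celgbdao"

celgbdao


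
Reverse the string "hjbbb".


Input: hjbbb
Reading characters right to left:
  Position 4: 'b'
  Position 3: 'b'
  Position 2: 'b'
  Position 1: 'j'
  Position 0: 'h'
Reversed: bbbjh

bbbjh


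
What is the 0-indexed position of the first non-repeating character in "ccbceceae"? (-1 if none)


Input: ccbceceae
Character frequencies:
  'a': 1
  'b': 1
  'c': 4
  'e': 3
Scanning left to right for freq == 1:
  Position 0 ('c'): freq=4, skip
  Position 1 ('c'): freq=4, skip
  Position 2 ('b'): unique! => answer = 2

2


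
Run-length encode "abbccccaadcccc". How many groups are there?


Input: abbccccaadcccc
Scanning for consecutive runs:
  Group 1: 'a' x 1 (positions 0-0)
  Group 2: 'b' x 2 (positions 1-2)
  Group 3: 'c' x 4 (positions 3-6)
  Group 4: 'a' x 2 (positions 7-8)
  Group 5: 'd' x 1 (positions 9-9)
  Group 6: 'c' x 4 (positions 10-13)
Total groups: 6

6


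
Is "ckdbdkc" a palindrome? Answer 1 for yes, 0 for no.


Input: ckdbdkc
Reversed: ckdbdkc
  Compare pos 0 ('c') with pos 6 ('c'): match
  Compare pos 1 ('k') with pos 5 ('k'): match
  Compare pos 2 ('d') with pos 4 ('d'): match
Result: palindrome

1


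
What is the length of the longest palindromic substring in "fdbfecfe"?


Input: "fdbfecfe"
Checking substrings for palindromes:
  No multi-char palindromic substrings found
Longest palindromic substring: "f" with length 1

1


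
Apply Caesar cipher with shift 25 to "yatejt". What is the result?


Caesar cipher: shift "yatejt" by 25
  'y' (pos 24) + 25 = pos 23 = 'x'
  'a' (pos 0) + 25 = pos 25 = 'z'
  't' (pos 19) + 25 = pos 18 = 's'
  'e' (pos 4) + 25 = pos 3 = 'd'
  'j' (pos 9) + 25 = pos 8 = 'i'
  't' (pos 19) + 25 = pos 18 = 's'
Result: xzsdis

xzsdis


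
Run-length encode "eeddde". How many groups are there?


Input: eeddde
Scanning for consecutive runs:
  Group 1: 'e' x 2 (positions 0-1)
  Group 2: 'd' x 3 (positions 2-4)
  Group 3: 'e' x 1 (positions 5-5)
Total groups: 3

3


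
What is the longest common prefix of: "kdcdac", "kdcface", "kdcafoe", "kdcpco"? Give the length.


Words: kdcdac, kdcface, kdcafoe, kdcpco
  Position 0: all 'k' => match
  Position 1: all 'd' => match
  Position 2: all 'c' => match
  Position 3: ('d', 'f', 'a', 'p') => mismatch, stop
LCP = "kdc" (length 3)

3


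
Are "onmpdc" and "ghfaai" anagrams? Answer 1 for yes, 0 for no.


Strings: "onmpdc", "ghfaai"
Sorted first:  cdmnop
Sorted second: aafghi
Differ at position 0: 'c' vs 'a' => not anagrams

0


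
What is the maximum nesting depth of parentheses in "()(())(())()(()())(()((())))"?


Input: "()(())(())()(()())(()((())))"
Tracking depth:
  Position 0 '(': depth becomes 1
  Position 1 ')': depth becomes 0
  Position 2 '(': depth becomes 1
  Position 3 '(': depth becomes 2
  Position 4 ')': depth becomes 1
  Position 5 ')': depth becomes 0
  Position 6 '(': depth becomes 1
  Position 7 '(': depth becomes 2
  Position 8 ')': depth becomes 1
  Position 9 ')': depth becomes 0
  Position 10 '(': depth becomes 1
  Position 11 ')': depth becomes 0
  Position 12 '(': depth becomes 1
  Position 13 '(': depth becomes 2
  Position 14 ')': depth becomes 1
  Position 15 '(': depth becomes 2
  Position 16 ')': depth becomes 1
  Position 17 ')': depth becomes 0
  Position 18 '(': depth becomes 1
  Position 19 '(': depth becomes 2
  Position 20 ')': depth becomes 1
  Position 21 '(': depth becomes 2
  Position 22 '(': depth becomes 3
  Position 23 '(': depth becomes 4
  Position 24 ')': depth becomes 3
  Position 25 ')': depth becomes 2
  Position 26 ')': depth becomes 1
  Position 27 ')': depth becomes 0
Maximum depth reached: 4

4


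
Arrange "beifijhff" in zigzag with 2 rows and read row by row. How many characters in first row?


Zigzag "beifijhff" into 2 rows:
Placing characters:
  'b' => row 0
  'e' => row 1
  'i' => row 0
  'f' => row 1
  'i' => row 0
  'j' => row 1
  'h' => row 0
  'f' => row 1
  'f' => row 0
Rows:
  Row 0: "biihf"
  Row 1: "efjf"
First row length: 5

5


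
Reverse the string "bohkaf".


Input: bohkaf
Reading characters right to left:
  Position 5: 'f'
  Position 4: 'a'
  Position 3: 'k'
  Position 2: 'h'
  Position 1: 'o'
  Position 0: 'b'
Reversed: fakhob

fakhob


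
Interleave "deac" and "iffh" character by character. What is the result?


Interleaving "deac" and "iffh":
  Position 0: 'd' from first, 'i' from second => "di"
  Position 1: 'e' from first, 'f' from second => "ef"
  Position 2: 'a' from first, 'f' from second => "af"
  Position 3: 'c' from first, 'h' from second => "ch"
Result: diefafch

diefafch


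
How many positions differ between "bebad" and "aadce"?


Comparing "bebad" and "aadce" position by position:
  Position 0: 'b' vs 'a' => DIFFER
  Position 1: 'e' vs 'a' => DIFFER
  Position 2: 'b' vs 'd' => DIFFER
  Position 3: 'a' vs 'c' => DIFFER
  Position 4: 'd' vs 'e' => DIFFER
Positions that differ: 5

5


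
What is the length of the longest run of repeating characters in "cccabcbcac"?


Input: "cccabcbcac"
Scanning for longest run:
  Position 1 ('c'): continues run of 'c', length=2
  Position 2 ('c'): continues run of 'c', length=3
  Position 3 ('a'): new char, reset run to 1
  Position 4 ('b'): new char, reset run to 1
  Position 5 ('c'): new char, reset run to 1
  Position 6 ('b'): new char, reset run to 1
  Position 7 ('c'): new char, reset run to 1
  Position 8 ('a'): new char, reset run to 1
  Position 9 ('c'): new char, reset run to 1
Longest run: 'c' with length 3

3


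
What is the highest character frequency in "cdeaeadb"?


Input: cdeaeadb
Character counts:
  'a': 2
  'b': 1
  'c': 1
  'd': 2
  'e': 2
Maximum frequency: 2

2


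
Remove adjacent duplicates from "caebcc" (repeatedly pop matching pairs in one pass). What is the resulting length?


Input: caebcc
Stack-based adjacent duplicate removal:
  Read 'c': push. Stack: c
  Read 'a': push. Stack: ca
  Read 'e': push. Stack: cae
  Read 'b': push. Stack: caeb
  Read 'c': push. Stack: caebc
  Read 'c': matches stack top 'c' => pop. Stack: caeb
Final stack: "caeb" (length 4)

4


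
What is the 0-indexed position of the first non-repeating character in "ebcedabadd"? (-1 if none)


Input: ebcedabadd
Character frequencies:
  'a': 2
  'b': 2
  'c': 1
  'd': 3
  'e': 2
Scanning left to right for freq == 1:
  Position 0 ('e'): freq=2, skip
  Position 1 ('b'): freq=2, skip
  Position 2 ('c'): unique! => answer = 2

2


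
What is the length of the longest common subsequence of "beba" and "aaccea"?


LCS of "beba" and "aaccea"
DP table:
           a    a    c    c    e    a
      0    0    0    0    0    0    0
  b   0    0    0    0    0    0    0
  e   0    0    0    0    0    1    1
  b   0    0    0    0    0    1    1
  a   0    1    1    1    1    1    2
LCS length = dp[4][6] = 2

2


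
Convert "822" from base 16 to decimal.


Input: "822" in base 16
Positional expansion:
  Digit '8' (value 8) x 16^2 = 2048
  Digit '2' (value 2) x 16^1 = 32
  Digit '2' (value 2) x 16^0 = 2
Sum = 2082

2082


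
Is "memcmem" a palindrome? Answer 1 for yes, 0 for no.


Input: memcmem
Reversed: memcmem
  Compare pos 0 ('m') with pos 6 ('m'): match
  Compare pos 1 ('e') with pos 5 ('e'): match
  Compare pos 2 ('m') with pos 4 ('m'): match
Result: palindrome

1


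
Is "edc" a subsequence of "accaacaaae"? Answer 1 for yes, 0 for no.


Check if "edc" is a subsequence of "accaacaaae"
Greedy scan:
  Position 0 ('a'): no match needed
  Position 1 ('c'): no match needed
  Position 2 ('c'): no match needed
  Position 3 ('a'): no match needed
  Position 4 ('a'): no match needed
  Position 5 ('c'): no match needed
  Position 6 ('a'): no match needed
  Position 7 ('a'): no match needed
  Position 8 ('a'): no match needed
  Position 9 ('e'): matches sub[0] = 'e'
Only matched 1/3 characters => not a subsequence

0


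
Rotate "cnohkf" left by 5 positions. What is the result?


Input: "cnohkf", rotate left by 5
First 5 characters: "cnohk"
Remaining characters: "f"
Concatenate remaining + first: "f" + "cnohk" = "fcnohk"

fcnohk


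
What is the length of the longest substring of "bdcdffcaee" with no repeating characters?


Input: "bdcdffcaee"
Sliding window (track last position of each char):
  Position 0 ('b'): window [0,0] length 1 -- new best
  Position 1 ('d'): window [0,1] length 2 -- new best
  Position 2 ('c'): window [0,2] length 3 -- new best
  Position 3 ('d'): repeat (last at 1), move window start to 2
  Position 3 ('d'): window [2,3] length 2
  Position 4 ('f'): window [2,4] length 3
  Position 5 ('f'): repeat (last at 4), move window start to 5
  Position 5 ('f'): window [5,5] length 1
  Position 6 ('c'): window [5,6] length 2
  Position 7 ('a'): window [5,7] length 3
  Position 8 ('e'): window [5,8] length 4 -- new best
  Position 9 ('e'): repeat (last at 8), move window start to 9
  Position 9 ('e'): window [9,9] length 1
Longest substring with no repeats: "fcae" with length 4

4
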